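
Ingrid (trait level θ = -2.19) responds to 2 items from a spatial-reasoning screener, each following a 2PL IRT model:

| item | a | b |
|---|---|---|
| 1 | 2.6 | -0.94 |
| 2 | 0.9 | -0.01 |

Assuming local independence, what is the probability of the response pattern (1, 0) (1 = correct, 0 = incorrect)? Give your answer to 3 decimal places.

P(θ) = 1 / (1 + exp(−a(θ − b)))
P_1 = 1/(1+e^{3.2500}) = 0.0373
P_2 = 1/(1+e^{1.9620}) = 0.1233
L = P_1 × (1−P_2) = 0.0373 × 0.8767 = 0.03273

0.033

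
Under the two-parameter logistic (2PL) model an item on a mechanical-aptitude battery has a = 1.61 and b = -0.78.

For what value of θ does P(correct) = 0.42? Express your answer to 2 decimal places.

-0.98

P(θ) = 1 / (1 + exp(−a(θ − b)))
logit = ln(0.4200/0.5800) = -0.3228
θ = b + logit/(a) = -0.78 + (-0.3228)/1.6100 = -0.9805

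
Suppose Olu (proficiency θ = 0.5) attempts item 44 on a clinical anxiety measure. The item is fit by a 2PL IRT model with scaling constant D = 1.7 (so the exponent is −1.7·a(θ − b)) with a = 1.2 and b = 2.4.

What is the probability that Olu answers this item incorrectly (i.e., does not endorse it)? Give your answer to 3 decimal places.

P(θ) = 1 / (1 + exp(−D·a(θ − b)))
Exponent: 1.7 × 1.2 × (0.5 − 2.4) = -3.8760
1/(1 + e^{3.8760}) = 0.0203
P = 0.0203
P(incorrect) = 1 − 0.0203 = 0.9797

0.980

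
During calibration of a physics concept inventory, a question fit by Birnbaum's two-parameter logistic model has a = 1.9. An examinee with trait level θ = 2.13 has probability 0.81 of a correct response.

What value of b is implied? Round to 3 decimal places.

P(θ) = 1 / (1 + exp(−a(θ − b)))
logit(0.81) = ln(0.81/0.19) = 1.4500
b = θ − logit/(a) = 2.13 − 1.4500/1.9000 = 1.3668

1.367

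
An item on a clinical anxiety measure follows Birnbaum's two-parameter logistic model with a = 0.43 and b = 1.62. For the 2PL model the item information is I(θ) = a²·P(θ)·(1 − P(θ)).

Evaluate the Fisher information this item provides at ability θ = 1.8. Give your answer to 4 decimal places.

P = 1/(1+e^{-0.0774}) = 0.5193
P(1−P) = 0.5193 × 0.4807 = 0.2496
I = a² × P(1−P) = 0.43² × 0.2496 = 0.04616

0.0462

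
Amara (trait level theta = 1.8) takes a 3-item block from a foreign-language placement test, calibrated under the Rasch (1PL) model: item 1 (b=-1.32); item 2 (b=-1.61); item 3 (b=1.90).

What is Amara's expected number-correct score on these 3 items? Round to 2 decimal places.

P(theta) = 1 / (1 + exp(−(theta − b)))
P_1 = 1/(1+e^{-3.1200}) = 0.9577
P_2 = 1/(1+e^{-3.4100}) = 0.9680
P_3 = 1/(1+e^{0.1000}) = 0.4750
E[score] = 0.9577 + 0.9680 + 0.4750 = 2.4007

2.40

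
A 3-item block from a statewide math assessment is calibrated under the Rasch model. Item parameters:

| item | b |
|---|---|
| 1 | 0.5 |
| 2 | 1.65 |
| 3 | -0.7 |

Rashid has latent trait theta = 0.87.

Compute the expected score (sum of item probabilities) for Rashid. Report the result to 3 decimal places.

1.734

P(theta) = 1 / (1 + exp(−(theta − b)))
P_1 = 1/(1+e^{-0.3700}) = 0.5915
P_2 = 1/(1+e^{0.7800}) = 0.3143
P_3 = 1/(1+e^{-1.5700}) = 0.8278
E[score] = 0.5915 + 0.3143 + 0.8278 = 1.7336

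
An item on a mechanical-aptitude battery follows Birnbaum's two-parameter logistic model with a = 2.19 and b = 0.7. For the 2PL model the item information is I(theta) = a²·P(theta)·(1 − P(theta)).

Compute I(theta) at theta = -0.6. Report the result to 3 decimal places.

P = 1/(1+e^{2.8470}) = 0.0548
P(1−P) = 0.0548 × 0.9452 = 0.0518
I = a² × P(1−P) = 2.19² × 0.0518 = 0.24858

0.249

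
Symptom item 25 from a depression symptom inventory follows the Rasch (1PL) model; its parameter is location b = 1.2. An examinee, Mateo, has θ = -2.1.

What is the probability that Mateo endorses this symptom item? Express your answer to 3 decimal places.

P(θ) = 1 / (1 + exp(−(θ − b)))
Exponent: (-2.1 − 1.2) = -3.3000
1/(1 + e^{3.3000}) = 0.0356
P = 0.0356

0.036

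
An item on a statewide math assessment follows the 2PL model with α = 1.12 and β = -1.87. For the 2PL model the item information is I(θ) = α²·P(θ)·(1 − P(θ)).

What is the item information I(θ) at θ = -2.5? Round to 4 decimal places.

0.2776

P = 1/(1+e^{0.7056}) = 0.3306
P(1−P) = 0.3306 × 0.6694 = 0.2213
I = α² × P(1−P) = 1.12² × 0.2213 = 0.27759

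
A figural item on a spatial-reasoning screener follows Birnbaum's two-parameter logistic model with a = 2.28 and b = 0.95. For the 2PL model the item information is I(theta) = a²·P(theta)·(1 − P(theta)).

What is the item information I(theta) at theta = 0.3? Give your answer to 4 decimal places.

P = 1/(1+e^{1.4820}) = 0.1851
P(1−P) = 0.1851 × 0.8149 = 0.1509
I = a² × P(1−P) = 2.28² × 0.1509 = 0.78420

0.7842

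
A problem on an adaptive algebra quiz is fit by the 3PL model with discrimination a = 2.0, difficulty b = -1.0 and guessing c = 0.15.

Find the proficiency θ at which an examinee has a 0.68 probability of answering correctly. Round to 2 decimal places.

-0.75

P(θ) = c + (1 − c) · 1 / (1 + exp(−a(θ − b)))
Remove guessing floor: (0.68 − 0.15)/(1 − 0.15) = 0.6235
logit = ln(0.6235/0.3765) = 0.5046
θ = b + logit/(a) = -1.0 + 0.5046/2.0000 = -0.7477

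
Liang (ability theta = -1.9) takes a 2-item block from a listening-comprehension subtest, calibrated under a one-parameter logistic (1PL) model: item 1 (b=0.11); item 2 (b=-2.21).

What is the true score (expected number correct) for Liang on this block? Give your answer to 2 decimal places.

P(theta) = 1 / (1 + exp(−(theta − b)))
P_1 = 1/(1+e^{2.0100}) = 0.1182
P_2 = 1/(1+e^{-0.3100}) = 0.5769
E[score] = 0.1182 + 0.5769 = 0.6950

0.70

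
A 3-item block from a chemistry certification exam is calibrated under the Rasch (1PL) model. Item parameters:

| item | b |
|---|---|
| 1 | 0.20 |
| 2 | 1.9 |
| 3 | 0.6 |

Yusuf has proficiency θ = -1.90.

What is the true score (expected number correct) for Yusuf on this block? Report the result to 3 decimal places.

P(θ) = 1 / (1 + exp(−(θ − b)))
P_1 = 1/(1+e^{2.1000}) = 0.1091
P_2 = 1/(1+e^{3.8000}) = 0.0219
P_3 = 1/(1+e^{2.5000}) = 0.0759
E[score] = 0.1091 + 0.0219 + 0.0759 = 0.2068

0.207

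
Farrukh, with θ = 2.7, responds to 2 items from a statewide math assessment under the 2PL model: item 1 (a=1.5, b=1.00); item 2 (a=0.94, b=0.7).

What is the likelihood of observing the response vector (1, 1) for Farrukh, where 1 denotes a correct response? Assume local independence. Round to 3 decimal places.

P(θ) = 1 / (1 + exp(−a(θ − b)))
P_1 = 1/(1+e^{-2.5500}) = 0.9276
P_2 = 1/(1+e^{-1.8800}) = 0.8676
L = P_1 × P_2 = 0.9276 × 0.8676 = 0.80477

0.805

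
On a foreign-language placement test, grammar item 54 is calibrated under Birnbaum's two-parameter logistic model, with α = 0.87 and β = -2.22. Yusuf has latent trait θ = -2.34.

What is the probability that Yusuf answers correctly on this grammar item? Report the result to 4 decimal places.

P(θ) = 1 / (1 + exp(−α(θ − β)))
Exponent: 0.87 × (-2.34 − (-2.22)) = -0.1044
1/(1 + e^{0.1044}) = 0.4739

0.4739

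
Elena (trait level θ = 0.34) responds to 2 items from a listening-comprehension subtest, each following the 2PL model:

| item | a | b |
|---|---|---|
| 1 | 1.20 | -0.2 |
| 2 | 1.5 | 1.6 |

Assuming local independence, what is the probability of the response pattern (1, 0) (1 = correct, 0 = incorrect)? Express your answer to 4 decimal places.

P(θ) = 1 / (1 + exp(−a(θ − b)))
P_1 = 1/(1+e^{-0.6480}) = 0.6566
P_2 = 1/(1+e^{1.8900}) = 0.1312
L = P_1 × (1−P_2) = 0.6566 × 0.8688 = 0.57039

0.5704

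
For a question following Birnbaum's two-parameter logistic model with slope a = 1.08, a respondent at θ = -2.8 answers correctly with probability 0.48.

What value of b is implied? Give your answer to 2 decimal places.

P(θ) = 1 / (1 + exp(−a(θ − b)))
logit(0.48) = ln(0.48/0.52) = -0.0800
b = θ − logit/(a) = -2.8 − (-0.0800)/1.0800 = -2.7259

-2.73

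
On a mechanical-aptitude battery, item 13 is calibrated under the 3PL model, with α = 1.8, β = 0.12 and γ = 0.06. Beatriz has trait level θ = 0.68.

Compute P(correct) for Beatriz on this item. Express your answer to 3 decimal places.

0.749

P(θ) = γ + (1 − γ) · 1 / (1 + exp(−α(θ − β)))
Exponent: 1.8 × (0.68 − 0.12) = 1.0080
1/(1 + e^{-1.0080}) = 0.7326
P = 0.06 + 0.94 × 0.7326 = 0.7487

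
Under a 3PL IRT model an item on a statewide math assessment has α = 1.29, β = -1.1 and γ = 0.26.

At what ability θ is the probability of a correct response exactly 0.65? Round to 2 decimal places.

-1.02

P(θ) = γ + (1 − γ) · 1 / (1 + exp(−α(θ − β)))
Remove guessing floor: (0.65 − 0.26)/(1 − 0.26) = 0.5270
logit = ln(0.5270/0.4730) = 0.1082
θ = β + logit/(α) = -1.1 + 0.1082/1.2900 = -1.0161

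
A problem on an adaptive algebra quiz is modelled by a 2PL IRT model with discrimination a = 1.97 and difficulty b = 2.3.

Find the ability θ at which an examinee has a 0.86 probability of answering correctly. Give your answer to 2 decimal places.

3.22

P(θ) = 1 / (1 + exp(−a(θ − b)))
logit = ln(0.8600/0.1400) = 1.8153
θ = b + logit/(a) = 2.3 + 1.8153/1.9700 = 3.2215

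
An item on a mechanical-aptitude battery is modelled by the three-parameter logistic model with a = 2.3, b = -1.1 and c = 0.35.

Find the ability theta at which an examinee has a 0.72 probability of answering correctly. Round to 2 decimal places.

P(theta) = c + (1 − c) · 1 / (1 + exp(−a(theta − b)))
Remove guessing floor: (0.72 − 0.35)/(1 − 0.35) = 0.5692
logit = ln(0.5692/0.4308) = 0.2787
theta = b + logit/(a) = -1.1 + 0.2787/2.3000 = -0.9788

-0.98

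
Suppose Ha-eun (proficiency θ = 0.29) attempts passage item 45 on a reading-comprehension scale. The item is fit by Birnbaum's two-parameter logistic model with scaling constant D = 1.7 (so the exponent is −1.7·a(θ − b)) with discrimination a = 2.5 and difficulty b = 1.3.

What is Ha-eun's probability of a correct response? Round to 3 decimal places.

P(θ) = 1 / (1 + exp(−D·a(θ − b)))
Exponent: 1.7 × 2.5 × (0.29 − 1.3) = -4.2925
1/(1 + e^{4.2925}) = 0.0135
P = 0.0135

0.013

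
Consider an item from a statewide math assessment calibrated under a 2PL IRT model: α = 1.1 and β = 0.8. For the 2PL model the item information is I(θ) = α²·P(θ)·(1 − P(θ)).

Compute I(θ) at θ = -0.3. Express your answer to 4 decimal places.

0.2141

P = 1/(1+e^{1.2100}) = 0.2297
P(1−P) = 0.2297 × 0.7703 = 0.1769
I = α² × P(1−P) = 1.1² × 0.1769 = 0.21410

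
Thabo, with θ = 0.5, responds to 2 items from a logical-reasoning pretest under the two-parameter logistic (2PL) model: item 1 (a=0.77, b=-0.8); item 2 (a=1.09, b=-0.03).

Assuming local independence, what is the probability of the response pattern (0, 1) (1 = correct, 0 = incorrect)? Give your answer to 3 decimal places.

P(θ) = 1 / (1 + exp(−a(θ − b)))
P_1 = 1/(1+e^{-1.0010}) = 0.7313
P_2 = 1/(1+e^{-0.5777}) = 0.6405
L = (1−P_1) × P_2 = 0.2687 × 0.6405 = 0.17214

0.172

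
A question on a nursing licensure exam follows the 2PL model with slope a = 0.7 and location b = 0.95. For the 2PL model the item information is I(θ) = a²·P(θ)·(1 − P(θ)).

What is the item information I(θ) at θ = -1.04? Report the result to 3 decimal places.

0.078

P = 1/(1+e^{1.3930}) = 0.1989
P(1−P) = 0.1989 × 0.8011 = 0.1594
I = a² × P(1−P) = 0.7² × 0.1594 = 0.07808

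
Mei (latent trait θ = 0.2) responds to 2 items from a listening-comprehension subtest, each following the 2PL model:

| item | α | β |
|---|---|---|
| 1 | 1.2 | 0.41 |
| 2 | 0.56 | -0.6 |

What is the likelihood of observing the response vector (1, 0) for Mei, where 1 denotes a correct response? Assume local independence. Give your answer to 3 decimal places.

0.170

P(θ) = 1 / (1 + exp(−α(θ − β)))
P_1 = 1/(1+e^{0.2520}) = 0.4373
P_2 = 1/(1+e^{-0.4480}) = 0.6102
L = P_1 × (1−P_2) = 0.4373 × 0.3898 = 0.17049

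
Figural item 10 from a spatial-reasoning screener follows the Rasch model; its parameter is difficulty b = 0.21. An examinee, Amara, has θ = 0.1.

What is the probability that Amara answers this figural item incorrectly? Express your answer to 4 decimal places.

P(θ) = 1 / (1 + exp(−(θ − b)))
Exponent: (0.1 − 0.21) = -0.1100
1/(1 + e^{0.1100}) = 0.4725
P = 0.4725
P(incorrect) = 1 − 0.4725 = 0.5275

0.5275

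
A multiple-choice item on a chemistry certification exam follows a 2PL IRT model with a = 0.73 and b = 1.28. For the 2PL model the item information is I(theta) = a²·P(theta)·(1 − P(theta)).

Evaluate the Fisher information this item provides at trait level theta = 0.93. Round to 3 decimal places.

0.131

P = 1/(1+e^{0.2555}) = 0.4365
P(1−P) = 0.4365 × 0.5635 = 0.2460
I = a² × P(1−P) = 0.73² × 0.2460 = 0.13107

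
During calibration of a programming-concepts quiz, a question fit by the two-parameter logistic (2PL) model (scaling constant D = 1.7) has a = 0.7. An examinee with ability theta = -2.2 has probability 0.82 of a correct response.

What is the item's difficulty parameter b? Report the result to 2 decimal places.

P(theta) = 1 / (1 + exp(−D·a(theta − b)))
logit(0.82) = ln(0.82/0.18) = 1.5163
b = theta − logit/(1.7·a) = -2.2 − 1.5163/1.1900 = -3.4742

-3.47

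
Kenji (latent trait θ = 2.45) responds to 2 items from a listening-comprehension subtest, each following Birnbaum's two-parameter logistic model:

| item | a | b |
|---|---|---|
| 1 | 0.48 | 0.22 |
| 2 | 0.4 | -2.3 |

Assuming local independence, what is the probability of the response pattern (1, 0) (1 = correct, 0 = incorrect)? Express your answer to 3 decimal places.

0.097

P(θ) = 1 / (1 + exp(−a(θ − b)))
P_1 = 1/(1+e^{-1.0704}) = 0.7447
P_2 = 1/(1+e^{-1.9000}) = 0.8699
L = P_1 × (1−P_2) = 0.7447 × 0.1301 = 0.09689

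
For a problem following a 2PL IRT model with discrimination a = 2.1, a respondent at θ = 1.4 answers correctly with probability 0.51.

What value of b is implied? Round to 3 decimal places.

1.381

P(θ) = 1 / (1 + exp(−a(θ − b)))
logit(0.51) = ln(0.51/0.49) = 0.0400
b = θ − logit/(a) = 1.4 − 0.0400/2.1000 = 1.3809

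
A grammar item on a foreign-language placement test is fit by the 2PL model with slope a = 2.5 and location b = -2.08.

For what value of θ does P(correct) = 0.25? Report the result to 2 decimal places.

-2.52

P(θ) = 1 / (1 + exp(−a(θ − b)))
logit = ln(0.2500/0.7500) = -1.0986
θ = b + logit/(a) = -2.08 + (-1.0986)/2.5000 = -2.5194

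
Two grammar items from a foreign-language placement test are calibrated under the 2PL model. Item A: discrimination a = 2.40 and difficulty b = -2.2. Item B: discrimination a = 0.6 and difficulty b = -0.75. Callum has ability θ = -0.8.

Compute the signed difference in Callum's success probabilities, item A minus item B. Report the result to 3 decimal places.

0.474

P(θ) = 1 / (1 + exp(−a(θ − b)))
P_A = 0.9664
P_B = 0.4925
P_A − P_B = 0.4739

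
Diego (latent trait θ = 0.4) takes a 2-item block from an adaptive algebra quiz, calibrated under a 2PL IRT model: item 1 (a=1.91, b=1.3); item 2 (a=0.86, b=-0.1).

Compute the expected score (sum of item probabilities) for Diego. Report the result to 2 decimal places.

0.76

P(θ) = 1 / (1 + exp(−a(θ − b)))
P_1 = 1/(1+e^{1.7190}) = 0.1520
P_2 = 1/(1+e^{-0.4300}) = 0.6059
E[score] = 0.1520 + 0.6059 = 0.7579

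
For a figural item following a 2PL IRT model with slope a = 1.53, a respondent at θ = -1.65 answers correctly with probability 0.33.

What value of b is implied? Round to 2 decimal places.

P(θ) = 1 / (1 + exp(−a(θ − b)))
logit(0.33) = ln(0.33/0.67) = -0.7082
b = θ − logit/(a) = -1.65 − (-0.7082)/1.5300 = -1.1871

-1.19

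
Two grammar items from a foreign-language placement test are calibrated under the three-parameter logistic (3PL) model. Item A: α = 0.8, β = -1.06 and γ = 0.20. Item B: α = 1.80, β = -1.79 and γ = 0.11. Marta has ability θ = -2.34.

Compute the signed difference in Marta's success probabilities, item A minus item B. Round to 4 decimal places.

0.0603

P(θ) = γ + (1 − γ) · 1 / (1 + exp(−α(θ − β)))
P_A = 0.4114
P_B = 0.3511
P_A − P_B = 0.0603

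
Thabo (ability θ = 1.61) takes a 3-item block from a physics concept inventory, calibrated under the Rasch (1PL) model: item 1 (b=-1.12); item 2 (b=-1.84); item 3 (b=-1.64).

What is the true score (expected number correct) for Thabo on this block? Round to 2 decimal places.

2.87

P(θ) = 1 / (1 + exp(−(θ − b)))
P_1 = 1/(1+e^{-2.7300}) = 0.9388
P_2 = 1/(1+e^{-3.4500}) = 0.9692
P_3 = 1/(1+e^{-3.2500}) = 0.9627
E[score] = 0.9388 + 0.9692 + 0.9627 = 2.8707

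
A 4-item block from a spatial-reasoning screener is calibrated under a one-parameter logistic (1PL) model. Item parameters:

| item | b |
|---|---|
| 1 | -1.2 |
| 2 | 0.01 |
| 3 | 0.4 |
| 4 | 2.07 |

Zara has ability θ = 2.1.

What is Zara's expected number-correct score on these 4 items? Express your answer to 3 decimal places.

3.207

P(θ) = 1 / (1 + exp(−(θ − b)))
P_1 = 1/(1+e^{-3.3000}) = 0.9644
P_2 = 1/(1+e^{-2.0900}) = 0.8899
P_3 = 1/(1+e^{-1.7000}) = 0.8455
P_4 = 1/(1+e^{-0.0300}) = 0.5075
E[score] = 0.9644 + 0.8899 + 0.8455 + 0.5075 = 3.2074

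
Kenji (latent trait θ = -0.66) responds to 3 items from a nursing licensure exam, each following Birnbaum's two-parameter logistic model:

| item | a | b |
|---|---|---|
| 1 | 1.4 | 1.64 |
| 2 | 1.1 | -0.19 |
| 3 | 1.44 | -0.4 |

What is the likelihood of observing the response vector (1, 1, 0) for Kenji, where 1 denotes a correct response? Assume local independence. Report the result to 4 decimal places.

P(θ) = 1 / (1 + exp(−a(θ − b)))
P_1 = 1/(1+e^{3.2200}) = 0.0384
P_2 = 1/(1+e^{0.5170}) = 0.3736
P_3 = 1/(1+e^{0.3744}) = 0.4075
L = P_1 × P_2 × (1−P_3) = 0.0384 × 0.3736 × 0.5925 = 0.00850

0.0085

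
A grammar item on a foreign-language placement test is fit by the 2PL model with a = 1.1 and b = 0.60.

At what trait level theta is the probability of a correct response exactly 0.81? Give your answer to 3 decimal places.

1.918

P(theta) = 1 / (1 + exp(−a(theta − b)))
logit = ln(0.8100/0.1900) = 1.4500
theta = b + logit/(a) = 0.60 + 1.4500/1.1000 = 1.9182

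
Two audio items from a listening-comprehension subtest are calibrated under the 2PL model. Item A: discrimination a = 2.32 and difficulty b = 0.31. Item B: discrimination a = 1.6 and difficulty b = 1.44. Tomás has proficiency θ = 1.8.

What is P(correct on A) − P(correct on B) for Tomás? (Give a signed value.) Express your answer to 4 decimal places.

P(θ) = 1 / (1 + exp(−a(θ − b)))
P_A = 0.9694
P_B = 0.6401
P_A − P_B = 0.3293

0.3293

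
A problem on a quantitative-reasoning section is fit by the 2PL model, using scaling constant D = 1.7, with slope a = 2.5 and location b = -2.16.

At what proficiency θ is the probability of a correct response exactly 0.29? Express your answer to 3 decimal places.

-2.371

P(θ) = 1 / (1 + exp(−D·a(θ − b)))
logit = ln(0.2900/0.7100) = -0.8954
θ = b + logit/(1.7·a) = -2.16 + (-0.8954)/4.2500 = -2.3707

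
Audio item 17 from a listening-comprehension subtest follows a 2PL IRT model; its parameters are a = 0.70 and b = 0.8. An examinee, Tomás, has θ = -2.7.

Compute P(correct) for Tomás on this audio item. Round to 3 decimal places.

P(θ) = 1 / (1 + exp(−a(θ − b)))
Exponent: 0.70 × (-2.7 − 0.8) = -2.4500
1/(1 + e^{2.4500}) = 0.0794

0.079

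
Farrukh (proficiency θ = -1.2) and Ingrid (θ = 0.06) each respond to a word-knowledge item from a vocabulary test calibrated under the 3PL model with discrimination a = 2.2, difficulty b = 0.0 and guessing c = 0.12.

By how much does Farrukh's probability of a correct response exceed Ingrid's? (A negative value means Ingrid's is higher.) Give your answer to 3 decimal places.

P(θ) = c + (1 − c) · 1 / (1 + exp(−a(θ − b)))
P(Farrukh) = 0.1786  [exponent -2.6400]
P(Ingrid) = 0.5890  [exponent 0.1320]
Difference = 0.1786 − 0.5890 = -0.4104

-0.410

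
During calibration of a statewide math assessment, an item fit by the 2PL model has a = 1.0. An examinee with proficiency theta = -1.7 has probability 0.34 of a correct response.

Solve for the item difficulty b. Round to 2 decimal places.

-1.04

P(theta) = 1 / (1 + exp(−a(theta − b)))
logit(0.34) = ln(0.34/0.66) = -0.6633
b = theta − logit/(a) = -1.7 − (-0.6633)/1.0000 = -1.0367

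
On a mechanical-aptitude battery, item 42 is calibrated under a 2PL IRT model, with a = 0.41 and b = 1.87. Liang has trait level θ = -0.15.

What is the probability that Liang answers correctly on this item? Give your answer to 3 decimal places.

0.304

P(θ) = 1 / (1 + exp(−a(θ − b)))
Exponent: 0.41 × (-0.15 − 1.87) = -0.8282
1/(1 + e^{0.8282}) = 0.3040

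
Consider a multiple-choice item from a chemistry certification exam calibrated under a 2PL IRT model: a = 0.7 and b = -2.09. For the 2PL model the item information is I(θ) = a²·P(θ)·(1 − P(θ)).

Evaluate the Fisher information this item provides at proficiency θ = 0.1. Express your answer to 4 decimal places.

0.0716

P = 1/(1+e^{-1.5330}) = 0.8224
P(1−P) = 0.8224 × 0.1776 = 0.1460
I = a² × P(1−P) = 0.7² × 0.1460 = 0.07155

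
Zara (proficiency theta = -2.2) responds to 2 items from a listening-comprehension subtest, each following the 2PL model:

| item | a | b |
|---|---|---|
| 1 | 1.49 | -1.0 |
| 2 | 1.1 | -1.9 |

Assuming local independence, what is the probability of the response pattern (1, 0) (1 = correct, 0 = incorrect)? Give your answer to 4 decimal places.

P(theta) = 1 / (1 + exp(−a(theta − b)))
P_1 = 1/(1+e^{1.7880}) = 0.1433
P_2 = 1/(1+e^{0.3300}) = 0.4182
L = P_1 × (1−P_2) = 0.1433 × 0.5818 = 0.08338

0.0834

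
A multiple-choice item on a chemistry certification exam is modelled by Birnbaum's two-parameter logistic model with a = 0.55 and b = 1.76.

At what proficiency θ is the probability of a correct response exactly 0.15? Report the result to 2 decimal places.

P(θ) = 1 / (1 + exp(−a(θ − b)))
logit = ln(0.1500/0.8500) = -1.7346
θ = b + logit/(a) = 1.76 + (-1.7346)/0.5500 = -1.3938

-1.39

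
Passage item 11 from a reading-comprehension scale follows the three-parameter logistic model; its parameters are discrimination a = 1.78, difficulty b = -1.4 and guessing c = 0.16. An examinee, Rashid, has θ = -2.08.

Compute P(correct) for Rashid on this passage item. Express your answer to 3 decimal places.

0.353

P(θ) = c + (1 − c) · 1 / (1 + exp(−a(θ − b)))
Exponent: 1.78 × (-2.08 − (-1.4)) = -1.2104
1/(1 + e^{1.2104}) = 0.2296
P = 0.16 + 0.84 × 0.2296 = 0.3529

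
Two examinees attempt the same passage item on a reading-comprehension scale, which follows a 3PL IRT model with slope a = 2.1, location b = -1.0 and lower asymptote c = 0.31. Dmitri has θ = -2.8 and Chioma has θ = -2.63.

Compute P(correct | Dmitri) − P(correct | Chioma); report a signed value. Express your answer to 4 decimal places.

P(θ) = c + (1 − c) · 1 / (1 + exp(−a(θ − b)))
P(Dmitri) = 0.3254  [exponent -3.7800]
P(Chioma) = 0.3318  [exponent -3.4230]
Difference = 0.3254 − 0.3318 = -0.0064

-0.0064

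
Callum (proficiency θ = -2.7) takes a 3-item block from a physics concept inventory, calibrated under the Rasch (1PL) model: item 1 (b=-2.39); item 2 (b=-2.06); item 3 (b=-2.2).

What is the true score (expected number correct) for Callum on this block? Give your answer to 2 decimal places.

1.15

P(θ) = 1 / (1 + exp(−(θ − b)))
P_1 = 1/(1+e^{0.3100}) = 0.4231
P_2 = 1/(1+e^{0.6400}) = 0.3452
P_3 = 1/(1+e^{0.5000}) = 0.3775
E[score] = 0.4231 + 0.3452 + 0.3775 = 1.1459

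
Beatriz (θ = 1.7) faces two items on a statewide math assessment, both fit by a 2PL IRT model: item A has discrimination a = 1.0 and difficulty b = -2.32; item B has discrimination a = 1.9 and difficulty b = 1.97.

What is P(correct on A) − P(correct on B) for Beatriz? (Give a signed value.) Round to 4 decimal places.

0.6079

P(θ) = 1 / (1 + exp(−a(θ − b)))
P_A = 0.9824
P_B = 0.3745
P_A − P_B = 0.6079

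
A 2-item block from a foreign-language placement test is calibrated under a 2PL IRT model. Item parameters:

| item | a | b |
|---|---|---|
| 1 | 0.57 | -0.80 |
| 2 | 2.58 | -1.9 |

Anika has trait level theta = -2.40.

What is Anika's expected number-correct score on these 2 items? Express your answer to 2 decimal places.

P(theta) = 1 / (1 + exp(−a(theta − b)))
P_1 = 1/(1+e^{0.9120}) = 0.2866
P_2 = 1/(1+e^{1.2900}) = 0.2159
E[score] = 0.2866 + 0.2159 = 0.5024

0.50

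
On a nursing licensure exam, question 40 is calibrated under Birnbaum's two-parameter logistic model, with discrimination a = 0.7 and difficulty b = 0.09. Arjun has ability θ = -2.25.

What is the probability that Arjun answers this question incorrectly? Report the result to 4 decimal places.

0.8373

P(θ) = 1 / (1 + exp(−a(θ − b)))
Exponent: 0.7 × (-2.25 − 0.09) = -1.6380
1/(1 + e^{1.6380}) = 0.1627
P(incorrect) = 1 − 0.1627 = 0.8373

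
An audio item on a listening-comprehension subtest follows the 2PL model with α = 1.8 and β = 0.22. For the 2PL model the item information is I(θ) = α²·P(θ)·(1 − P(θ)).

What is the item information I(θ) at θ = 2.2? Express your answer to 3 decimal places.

0.087

P = 1/(1+e^{-3.5640}) = 0.9725
P(1−P) = 0.9725 × 0.0275 = 0.0268
I = α² × P(1−P) = 1.8² × 0.0268 = 0.08679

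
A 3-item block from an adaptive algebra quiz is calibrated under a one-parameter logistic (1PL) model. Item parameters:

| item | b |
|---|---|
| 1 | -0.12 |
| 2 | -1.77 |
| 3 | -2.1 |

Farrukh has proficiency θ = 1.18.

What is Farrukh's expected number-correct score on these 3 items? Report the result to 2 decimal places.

2.70

P(θ) = 1 / (1 + exp(−(θ − b)))
P_1 = 1/(1+e^{-1.3000}) = 0.7858
P_2 = 1/(1+e^{-2.9500}) = 0.9503
P_3 = 1/(1+e^{-3.2800}) = 0.9637
E[score] = 0.7858 + 0.9503 + 0.9637 = 2.6998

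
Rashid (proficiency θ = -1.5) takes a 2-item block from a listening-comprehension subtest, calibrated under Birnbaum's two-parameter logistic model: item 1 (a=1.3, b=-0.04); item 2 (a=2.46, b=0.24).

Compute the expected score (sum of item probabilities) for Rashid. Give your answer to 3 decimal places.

0.144

P(θ) = 1 / (1 + exp(−a(θ − b)))
P_1 = 1/(1+e^{1.8980}) = 0.1303
P_2 = 1/(1+e^{4.2804}) = 0.0136
E[score] = 0.1303 + 0.0136 = 0.1440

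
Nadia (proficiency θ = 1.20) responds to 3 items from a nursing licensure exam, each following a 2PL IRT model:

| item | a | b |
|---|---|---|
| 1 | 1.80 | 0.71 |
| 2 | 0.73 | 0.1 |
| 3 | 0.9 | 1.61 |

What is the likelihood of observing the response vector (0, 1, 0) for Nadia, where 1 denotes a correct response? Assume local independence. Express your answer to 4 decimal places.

0.1195

P(θ) = 1 / (1 + exp(−a(θ − b)))
P_1 = 1/(1+e^{-0.8820}) = 0.7072
P_2 = 1/(1+e^{-0.8030}) = 0.6906
P_3 = 1/(1+e^{0.3690}) = 0.4088
L = (1−P_1) × P_2 × (1−P_3) = 0.2928 × 0.6906 × 0.5912 = 0.11954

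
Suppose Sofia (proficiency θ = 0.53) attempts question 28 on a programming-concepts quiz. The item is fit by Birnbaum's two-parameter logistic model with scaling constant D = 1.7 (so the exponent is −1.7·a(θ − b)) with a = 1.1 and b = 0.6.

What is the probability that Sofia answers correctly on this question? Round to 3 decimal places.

0.467

P(θ) = 1 / (1 + exp(−D·a(θ − b)))
Exponent: 1.7 × 1.1 × (0.53 − 0.6) = -0.1309
1/(1 + e^{0.1309}) = 0.4673
P = 0.4673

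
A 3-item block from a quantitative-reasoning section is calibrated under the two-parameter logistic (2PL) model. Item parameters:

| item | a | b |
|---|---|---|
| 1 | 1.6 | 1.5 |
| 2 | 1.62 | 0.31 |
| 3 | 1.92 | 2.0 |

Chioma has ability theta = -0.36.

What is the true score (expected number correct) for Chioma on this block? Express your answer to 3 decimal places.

0.312

P(theta) = 1 / (1 + exp(−a(theta − b)))
P_1 = 1/(1+e^{2.9760}) = 0.0485
P_2 = 1/(1+e^{1.0854}) = 0.2525
P_3 = 1/(1+e^{4.5312}) = 0.0107
E[score] = 0.0485 + 0.2525 + 0.0107 = 0.3117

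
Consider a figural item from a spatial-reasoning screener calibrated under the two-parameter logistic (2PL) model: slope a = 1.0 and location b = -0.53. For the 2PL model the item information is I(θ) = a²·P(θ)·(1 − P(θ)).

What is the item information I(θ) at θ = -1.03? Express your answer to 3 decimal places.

0.235

P = 1/(1+e^{0.5000}) = 0.3775
P(1−P) = 0.3775 × 0.6225 = 0.2350
I = a² × P(1−P) = 1.0² × 0.2350 = 0.23500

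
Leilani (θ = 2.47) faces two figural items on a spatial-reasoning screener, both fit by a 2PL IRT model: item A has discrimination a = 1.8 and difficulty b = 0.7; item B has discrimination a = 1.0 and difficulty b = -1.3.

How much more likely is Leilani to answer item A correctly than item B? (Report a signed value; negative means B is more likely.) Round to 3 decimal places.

P(θ) = 1 / (1 + exp(−a(θ − b)))
P_A = 0.9603
P_B = 0.9775
P_A − P_B = -0.0172

-0.017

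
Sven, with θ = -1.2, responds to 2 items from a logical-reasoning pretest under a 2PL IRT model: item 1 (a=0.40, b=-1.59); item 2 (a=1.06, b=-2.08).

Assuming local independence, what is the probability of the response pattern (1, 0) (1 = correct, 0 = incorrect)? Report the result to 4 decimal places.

P(θ) = 1 / (1 + exp(−a(θ − b)))
P_1 = 1/(1+e^{-0.1560}) = 0.5389
P_2 = 1/(1+e^{-0.9328}) = 0.7176
L = P_1 × (1−P_2) = 0.5389 × 0.2824 = 0.15217

0.1522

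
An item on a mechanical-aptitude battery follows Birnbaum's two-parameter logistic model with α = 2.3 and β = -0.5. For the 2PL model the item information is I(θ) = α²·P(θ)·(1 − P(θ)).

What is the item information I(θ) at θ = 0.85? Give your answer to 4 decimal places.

P = 1/(1+e^{-3.1050}) = 0.9571
P(1−P) = 0.9571 × 0.0429 = 0.0411
I = α² × P(1−P) = 2.3² × 0.0411 = 0.21721

0.2172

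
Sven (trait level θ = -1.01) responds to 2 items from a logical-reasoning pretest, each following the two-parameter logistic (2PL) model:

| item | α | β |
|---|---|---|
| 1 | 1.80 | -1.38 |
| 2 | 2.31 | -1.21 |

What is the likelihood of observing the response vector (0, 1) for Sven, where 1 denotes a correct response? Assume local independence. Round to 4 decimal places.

0.2082

P(θ) = 1 / (1 + exp(−α(θ − β)))
P_1 = 1/(1+e^{-0.6660}) = 0.6606
P_2 = 1/(1+e^{-0.4620}) = 0.6135
L = (1−P_1) × P_2 = 0.3394 × 0.6135 = 0.20821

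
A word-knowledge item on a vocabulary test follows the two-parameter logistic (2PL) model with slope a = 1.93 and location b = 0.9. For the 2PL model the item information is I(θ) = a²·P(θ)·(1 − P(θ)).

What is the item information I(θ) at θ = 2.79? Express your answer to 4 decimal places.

P = 1/(1+e^{-3.6477}) = 0.9746
P(1−P) = 0.9746 × 0.0254 = 0.0247
I = a² × P(1−P) = 1.93² × 0.0247 = 0.09217

0.0922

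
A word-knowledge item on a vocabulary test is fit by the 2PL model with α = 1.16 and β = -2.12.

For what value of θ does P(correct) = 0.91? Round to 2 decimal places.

P(θ) = 1 / (1 + exp(−α(θ − β)))
logit = ln(0.9100/0.0900) = 2.3136
θ = β + logit/(α) = -2.12 + 2.3136/1.1600 = -0.1255

-0.13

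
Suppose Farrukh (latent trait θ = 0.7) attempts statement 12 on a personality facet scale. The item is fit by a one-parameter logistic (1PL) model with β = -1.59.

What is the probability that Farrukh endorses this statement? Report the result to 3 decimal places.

P(θ) = 1 / (1 + exp(−(θ − β)))
Exponent: (0.7 − (-1.59)) = 2.2900
1/(1 + e^{-2.2900}) = 0.9080
P = 0.9080

0.908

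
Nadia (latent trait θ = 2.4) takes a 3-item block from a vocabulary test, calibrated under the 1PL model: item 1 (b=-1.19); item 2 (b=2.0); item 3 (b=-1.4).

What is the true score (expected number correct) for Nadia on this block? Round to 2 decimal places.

2.55

P(θ) = 1 / (1 + exp(−(θ − b)))
P_1 = 1/(1+e^{-3.5900}) = 0.9731
P_2 = 1/(1+e^{-0.4000}) = 0.5987
P_3 = 1/(1+e^{-3.8000}) = 0.9781
E[score] = 0.9731 + 0.5987 + 0.9781 = 2.5499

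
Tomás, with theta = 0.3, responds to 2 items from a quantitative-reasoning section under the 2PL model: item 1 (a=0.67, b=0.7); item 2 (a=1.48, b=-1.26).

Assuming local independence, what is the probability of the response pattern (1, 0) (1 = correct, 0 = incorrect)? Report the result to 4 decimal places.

P(theta) = 1 / (1 + exp(−a(theta − b)))
P_1 = 1/(1+e^{0.2680}) = 0.4334
P_2 = 1/(1+e^{-2.3088}) = 0.9096
L = P_1 × (1−P_2) = 0.4334 × 0.0904 = 0.03918

0.0392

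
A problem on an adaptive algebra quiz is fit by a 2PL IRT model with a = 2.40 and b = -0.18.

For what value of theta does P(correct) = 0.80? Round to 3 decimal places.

0.398

P(theta) = 1 / (1 + exp(−a(theta − b)))
logit = ln(0.8000/0.2000) = 1.3863
theta = b + logit/(a) = -0.18 + 1.3863/2.4000 = 0.3976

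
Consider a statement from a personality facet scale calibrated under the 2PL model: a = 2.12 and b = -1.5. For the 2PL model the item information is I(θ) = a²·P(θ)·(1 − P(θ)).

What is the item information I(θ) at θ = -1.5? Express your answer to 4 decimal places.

1.1236

P = 1/(1+e^{0.0000}) = 0.5000
P(1−P) = 0.5000 × 0.5000 = 0.2500
I = a² × P(1−P) = 2.12² × 0.2500 = 1.12360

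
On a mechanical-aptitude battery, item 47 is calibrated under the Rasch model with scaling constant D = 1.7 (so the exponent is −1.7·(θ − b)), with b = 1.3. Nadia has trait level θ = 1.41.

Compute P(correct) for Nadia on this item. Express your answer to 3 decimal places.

0.547

P(θ) = 1 / (1 + exp(−D·(θ − b)))
Exponent: 1.7 × (1.41 − 1.3) = 0.1870
1/(1 + e^{-0.1870}) = 0.5466
P = 0.5466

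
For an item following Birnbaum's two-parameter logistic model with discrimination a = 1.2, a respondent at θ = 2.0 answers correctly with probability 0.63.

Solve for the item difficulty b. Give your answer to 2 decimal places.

P(θ) = 1 / (1 + exp(−a(θ − b)))
logit(0.63) = ln(0.63/0.37) = 0.5322
b = θ − logit/(a) = 2.0 − 0.5322/1.2000 = 1.5565

1.56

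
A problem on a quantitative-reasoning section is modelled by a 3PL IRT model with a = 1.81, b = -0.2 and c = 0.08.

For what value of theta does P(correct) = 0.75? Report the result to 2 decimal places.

0.34

P(theta) = c + (1 − c) · 1 / (1 + exp(−a(theta − b)))
Remove guessing floor: (0.75 − 0.08)/(1 − 0.08) = 0.7283
logit = ln(0.7283/0.2717) = 0.9858
theta = b + logit/(a) = -0.2 + 0.9858/1.8100 = 0.3447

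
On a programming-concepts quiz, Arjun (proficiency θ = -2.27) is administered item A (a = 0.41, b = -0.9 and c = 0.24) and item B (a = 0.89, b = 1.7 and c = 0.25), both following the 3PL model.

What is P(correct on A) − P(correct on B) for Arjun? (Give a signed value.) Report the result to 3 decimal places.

0.245

P(θ) = c + (1 − c) · 1 / (1 + exp(−a(θ − b)))
P_A = 0.5160
P_B = 0.2713
P_A − P_B = 0.2447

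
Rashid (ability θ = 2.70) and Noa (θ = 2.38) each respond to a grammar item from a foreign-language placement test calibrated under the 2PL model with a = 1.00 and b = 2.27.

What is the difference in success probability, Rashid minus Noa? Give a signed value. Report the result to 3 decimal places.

0.078

P(θ) = 1 / (1 + exp(−a(θ − b)))
P(Rashid) = 0.6059  [exponent 0.4300]
P(Noa) = 0.5275  [exponent 0.1100]
Difference = 0.6059 − 0.5275 = 0.0784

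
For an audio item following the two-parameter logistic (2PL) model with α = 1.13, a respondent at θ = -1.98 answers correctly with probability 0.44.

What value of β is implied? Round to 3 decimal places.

-1.767

P(θ) = 1 / (1 + exp(−α(θ − β)))
logit(0.44) = ln(0.44/0.56) = -0.2412
β = θ − logit/(α) = -1.98 − (-0.2412)/1.1300 = -1.7666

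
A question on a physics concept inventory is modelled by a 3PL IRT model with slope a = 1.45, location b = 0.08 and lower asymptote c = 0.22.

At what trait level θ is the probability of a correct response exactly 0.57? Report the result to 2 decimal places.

P(θ) = c + (1 − c) · 1 / (1 + exp(−a(θ − b)))
Remove guessing floor: (0.57 − 0.22)/(1 − 0.22) = 0.4487
logit = ln(0.4487/0.5513) = -0.2059
θ = b + logit/(a) = 0.08 + (-0.2059)/1.4500 = -0.0620

-0.06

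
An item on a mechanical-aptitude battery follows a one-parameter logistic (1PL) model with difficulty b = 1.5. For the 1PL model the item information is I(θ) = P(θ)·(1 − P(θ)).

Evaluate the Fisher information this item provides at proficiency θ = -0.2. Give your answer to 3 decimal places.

P = 1/(1+e^{1.7000}) = 0.1545
P(1−P) = 0.1545 × 0.8455 = 0.1306
I = P(1−P) = 0.13061

0.131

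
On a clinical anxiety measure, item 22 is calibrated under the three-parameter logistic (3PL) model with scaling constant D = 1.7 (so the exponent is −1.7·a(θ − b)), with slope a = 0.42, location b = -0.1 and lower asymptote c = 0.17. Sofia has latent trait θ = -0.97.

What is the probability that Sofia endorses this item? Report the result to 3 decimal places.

0.460

P(θ) = c + (1 − c) · 1 / (1 + exp(−D·a(θ − b)))
Exponent: 1.7 × 0.42 × (-0.97 − (-0.1)) = -0.6212
1/(1 + e^{0.6212}) = 0.3495
P = 0.17 + 0.83 × 0.3495 = 0.4601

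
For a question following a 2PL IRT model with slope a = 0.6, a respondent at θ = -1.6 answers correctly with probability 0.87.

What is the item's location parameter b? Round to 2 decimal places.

-4.77

P(θ) = 1 / (1 + exp(−a(θ − b)))
logit(0.87) = ln(0.87/0.13) = 1.9010
b = θ − logit/(a) = -1.6 − 1.9010/0.6000 = -4.7683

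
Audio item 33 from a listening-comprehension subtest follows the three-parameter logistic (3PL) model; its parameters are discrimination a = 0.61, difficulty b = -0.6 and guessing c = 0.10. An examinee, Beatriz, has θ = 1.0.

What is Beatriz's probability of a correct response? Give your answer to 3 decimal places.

P(θ) = c + (1 − c) · 1 / (1 + exp(−a(θ − b)))
Exponent: 0.61 × (1.0 − (-0.6)) = 0.9760
1/(1 + e^{-0.9760}) = 0.7263
P = 0.10 + 0.90 × 0.7263 = 0.7537

0.754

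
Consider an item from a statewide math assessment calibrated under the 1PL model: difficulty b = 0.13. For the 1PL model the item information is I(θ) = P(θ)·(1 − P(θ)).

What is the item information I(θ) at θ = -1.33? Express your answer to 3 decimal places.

P = 1/(1+e^{1.4600}) = 0.1885
P(1−P) = 0.1885 × 0.8115 = 0.1529
I = P(1−P) = 0.15295

0.153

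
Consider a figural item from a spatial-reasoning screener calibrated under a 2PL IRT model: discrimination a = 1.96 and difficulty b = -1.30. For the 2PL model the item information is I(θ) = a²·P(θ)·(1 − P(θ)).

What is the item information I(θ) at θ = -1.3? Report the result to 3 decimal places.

P = 1/(1+e^{0.0000}) = 0.5000
P(1−P) = 0.5000 × 0.5000 = 0.2500
I = a² × P(1−P) = 1.96² × 0.2500 = 0.96040

0.960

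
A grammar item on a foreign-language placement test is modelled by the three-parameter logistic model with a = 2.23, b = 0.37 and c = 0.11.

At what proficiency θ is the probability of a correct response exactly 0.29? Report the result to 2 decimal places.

-0.25

P(θ) = c + (1 − c) · 1 / (1 + exp(−a(θ − b)))
Remove guessing floor: (0.29 − 0.11)/(1 − 0.11) = 0.2022
logit = ln(0.2022/0.7978) = -1.3723
θ = b + logit/(a) = 0.37 + (-1.3723)/2.2300 = -0.2454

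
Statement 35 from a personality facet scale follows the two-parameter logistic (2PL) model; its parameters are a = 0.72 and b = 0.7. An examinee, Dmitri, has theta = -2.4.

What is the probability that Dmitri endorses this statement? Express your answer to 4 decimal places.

P(theta) = 1 / (1 + exp(−a(theta − b)))
Exponent: 0.72 × (-2.4 − 0.7) = -2.2320
1/(1 + e^{2.2320}) = 0.0969

0.0969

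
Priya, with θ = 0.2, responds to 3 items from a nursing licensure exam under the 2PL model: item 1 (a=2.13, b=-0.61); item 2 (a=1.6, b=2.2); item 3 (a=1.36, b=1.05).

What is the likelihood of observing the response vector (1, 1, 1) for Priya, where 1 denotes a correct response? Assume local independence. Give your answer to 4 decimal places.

0.0080

P(θ) = 1 / (1 + exp(−a(θ − b)))
P_1 = 1/(1+e^{-1.7253}) = 0.8488
P_2 = 1/(1+e^{3.2000}) = 0.0392
P_3 = 1/(1+e^{1.1560}) = 0.2394
L = P_1 × P_2 × P_3 = 0.8488 × 0.0392 × 0.2394 = 0.00796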